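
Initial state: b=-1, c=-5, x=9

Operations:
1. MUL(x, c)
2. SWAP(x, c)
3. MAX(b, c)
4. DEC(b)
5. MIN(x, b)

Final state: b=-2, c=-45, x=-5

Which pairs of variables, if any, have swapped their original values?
None

Comparing initial and final values:
x: 9 → -5
b: -1 → -2
c: -5 → -45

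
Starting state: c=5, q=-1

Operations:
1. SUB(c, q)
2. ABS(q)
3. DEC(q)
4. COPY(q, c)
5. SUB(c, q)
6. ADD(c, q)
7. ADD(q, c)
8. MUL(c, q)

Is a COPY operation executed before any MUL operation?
Yes

First COPY: step 4
First MUL: step 8
Since 4 < 8, COPY comes first.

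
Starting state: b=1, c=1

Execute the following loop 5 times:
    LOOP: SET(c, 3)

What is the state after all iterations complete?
b=1, c=3

Iteration trace:
Start: b=1, c=1
After iteration 1: b=1, c=3
After iteration 2: b=1, c=3
After iteration 3: b=1, c=3
After iteration 4: b=1, c=3
After iteration 5: b=1, c=3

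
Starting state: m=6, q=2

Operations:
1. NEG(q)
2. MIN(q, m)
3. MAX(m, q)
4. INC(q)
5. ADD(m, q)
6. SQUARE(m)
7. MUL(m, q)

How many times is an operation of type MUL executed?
1

Counting MUL operations:
Step 7: MUL(m, q) ← MUL
Total: 1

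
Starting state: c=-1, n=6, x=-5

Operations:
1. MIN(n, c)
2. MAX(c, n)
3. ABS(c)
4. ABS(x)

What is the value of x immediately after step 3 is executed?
x = -5

Tracing x through execution:
Initial: x = -5
After step 1 (MIN(n, c)): x = -5
After step 2 (MAX(c, n)): x = -5
After step 3 (ABS(c)): x = -5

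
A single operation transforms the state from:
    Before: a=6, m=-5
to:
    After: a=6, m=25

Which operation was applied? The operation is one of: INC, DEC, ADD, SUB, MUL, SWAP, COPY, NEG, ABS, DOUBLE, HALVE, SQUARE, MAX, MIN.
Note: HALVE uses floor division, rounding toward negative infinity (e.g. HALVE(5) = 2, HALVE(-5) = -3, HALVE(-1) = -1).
SQUARE(m)

Analyzing the change:
Before: a=6, m=-5
After: a=6, m=25
Variable m changed from -5 to 25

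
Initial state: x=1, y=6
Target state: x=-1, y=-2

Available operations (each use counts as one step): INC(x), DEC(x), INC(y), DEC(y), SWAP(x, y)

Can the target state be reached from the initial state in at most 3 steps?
No

The target state cannot be reached within 3 steps.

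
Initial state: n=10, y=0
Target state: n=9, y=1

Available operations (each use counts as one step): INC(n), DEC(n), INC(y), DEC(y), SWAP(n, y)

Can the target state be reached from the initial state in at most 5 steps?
Yes

Path (2 steps): DEC(n) → INC(y)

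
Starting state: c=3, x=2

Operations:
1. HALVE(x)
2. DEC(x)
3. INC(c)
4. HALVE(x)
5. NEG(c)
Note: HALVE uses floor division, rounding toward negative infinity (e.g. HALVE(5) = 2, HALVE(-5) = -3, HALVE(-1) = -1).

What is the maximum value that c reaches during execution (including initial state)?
4

Values of c at each step:
Initial: c = 3
After step 1: c = 3
After step 2: c = 3
After step 3: c = 4 ← maximum
After step 4: c = 4
After step 5: c = -4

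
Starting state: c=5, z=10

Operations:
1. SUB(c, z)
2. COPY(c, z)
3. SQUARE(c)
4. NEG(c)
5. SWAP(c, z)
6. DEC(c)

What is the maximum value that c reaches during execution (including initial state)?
100

Values of c at each step:
Initial: c = 5
After step 1: c = -5
After step 2: c = 10
After step 3: c = 100 ← maximum
After step 4: c = -100
After step 5: c = 10
After step 6: c = 9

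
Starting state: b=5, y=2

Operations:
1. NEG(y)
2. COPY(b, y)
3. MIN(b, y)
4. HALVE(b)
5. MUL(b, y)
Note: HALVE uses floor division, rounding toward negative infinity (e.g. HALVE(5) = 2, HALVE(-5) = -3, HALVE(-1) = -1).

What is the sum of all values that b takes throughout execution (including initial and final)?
7

Values of b at each step:
Initial: b = 5
After step 1: b = 5
After step 2: b = -2
After step 3: b = -2
After step 4: b = -1
After step 5: b = 2
Sum = 5 + 5 + -2 + -2 + -1 + 2 = 7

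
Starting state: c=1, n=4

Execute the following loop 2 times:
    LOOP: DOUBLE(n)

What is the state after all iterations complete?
c=1, n=16

Iteration trace:
Start: c=1, n=4
After iteration 1: c=1, n=8
After iteration 2: c=1, n=16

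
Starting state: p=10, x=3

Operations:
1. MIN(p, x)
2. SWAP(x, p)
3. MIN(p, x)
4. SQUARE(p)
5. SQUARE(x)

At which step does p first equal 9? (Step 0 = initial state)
Step 4

Tracing p:
Initial: p = 10
After step 1: p = 3
After step 2: p = 3
After step 3: p = 3
After step 4: p = 9 ← first occurrence
After step 5: p = 9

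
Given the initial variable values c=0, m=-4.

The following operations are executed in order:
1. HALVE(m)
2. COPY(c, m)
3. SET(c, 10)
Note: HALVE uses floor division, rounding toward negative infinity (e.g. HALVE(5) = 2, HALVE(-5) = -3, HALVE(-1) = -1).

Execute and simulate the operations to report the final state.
{c: 10, m: -2}

Step-by-step execution:
Initial: c=0, m=-4
After step 1 (HALVE(m)): c=0, m=-2
After step 2 (COPY(c, m)): c=-2, m=-2
After step 3 (SET(c, 10)): c=10, m=-2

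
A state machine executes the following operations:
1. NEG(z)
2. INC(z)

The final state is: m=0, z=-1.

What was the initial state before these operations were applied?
m=0, z=2

Working backwards:
Final state: m=0, z=-1
Before step 2 (INC(z)): m=0, z=-2
Before step 1 (NEG(z)): m=0, z=2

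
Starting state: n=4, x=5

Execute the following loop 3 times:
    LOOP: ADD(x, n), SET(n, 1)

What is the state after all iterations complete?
n=1, x=11

Iteration trace:
Start: n=4, x=5
After iteration 1: n=1, x=9
After iteration 2: n=1, x=10
After iteration 3: n=1, x=11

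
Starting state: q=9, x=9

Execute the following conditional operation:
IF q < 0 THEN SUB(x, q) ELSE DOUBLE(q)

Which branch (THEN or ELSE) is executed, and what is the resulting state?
Branch: ELSE, Final state: q=18, x=9

Evaluating condition: q < 0
q = 9
Condition is False, so ELSE branch executes
After DOUBLE(q): q=18, x=9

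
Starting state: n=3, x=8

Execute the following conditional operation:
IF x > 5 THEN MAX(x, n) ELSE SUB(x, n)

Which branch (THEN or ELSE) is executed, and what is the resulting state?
Branch: THEN, Final state: n=3, x=8

Evaluating condition: x > 5
x = 8
Condition is True, so THEN branch executes
After MAX(x, n): n=3, x=8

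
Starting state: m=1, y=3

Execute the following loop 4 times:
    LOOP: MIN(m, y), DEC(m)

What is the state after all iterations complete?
m=-3, y=3

Iteration trace:
Start: m=1, y=3
After iteration 1: m=0, y=3
After iteration 2: m=-1, y=3
After iteration 3: m=-2, y=3
After iteration 4: m=-3, y=3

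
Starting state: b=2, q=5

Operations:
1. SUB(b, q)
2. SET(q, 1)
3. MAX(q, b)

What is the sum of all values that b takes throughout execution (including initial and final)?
-7

Values of b at each step:
Initial: b = 2
After step 1: b = -3
After step 2: b = -3
After step 3: b = -3
Sum = 2 + -3 + -3 + -3 = -7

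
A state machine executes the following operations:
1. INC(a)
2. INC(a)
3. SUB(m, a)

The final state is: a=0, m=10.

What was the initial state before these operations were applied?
a=-2, m=10

Working backwards:
Final state: a=0, m=10
Before step 3 (SUB(m, a)): a=0, m=10
Before step 2 (INC(a)): a=-1, m=10
Before step 1 (INC(a)): a=-2, m=10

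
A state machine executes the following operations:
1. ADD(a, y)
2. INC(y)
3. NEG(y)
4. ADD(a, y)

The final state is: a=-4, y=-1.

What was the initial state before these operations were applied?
a=-3, y=0

Working backwards:
Final state: a=-4, y=-1
Before step 4 (ADD(a, y)): a=-3, y=-1
Before step 3 (NEG(y)): a=-3, y=1
Before step 2 (INC(y)): a=-3, y=0
Before step 1 (ADD(a, y)): a=-3, y=0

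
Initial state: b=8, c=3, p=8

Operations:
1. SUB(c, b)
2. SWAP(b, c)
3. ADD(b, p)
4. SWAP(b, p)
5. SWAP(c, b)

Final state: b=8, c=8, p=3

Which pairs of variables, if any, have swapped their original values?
(p, c)

Comparing initial and final values:
b: 8 → 8
p: 8 → 3
c: 3 → 8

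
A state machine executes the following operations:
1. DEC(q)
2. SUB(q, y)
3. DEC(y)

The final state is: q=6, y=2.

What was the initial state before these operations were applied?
q=10, y=3

Working backwards:
Final state: q=6, y=2
Before step 3 (DEC(y)): q=6, y=3
Before step 2 (SUB(q, y)): q=9, y=3
Before step 1 (DEC(q)): q=10, y=3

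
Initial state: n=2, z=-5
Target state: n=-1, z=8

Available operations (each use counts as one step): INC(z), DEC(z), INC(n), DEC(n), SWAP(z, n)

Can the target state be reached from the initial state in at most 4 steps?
No

The target state cannot be reached within 4 steps.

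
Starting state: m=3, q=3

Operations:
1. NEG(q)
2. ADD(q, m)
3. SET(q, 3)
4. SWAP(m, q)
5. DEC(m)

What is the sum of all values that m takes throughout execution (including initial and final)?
17

Values of m at each step:
Initial: m = 3
After step 1: m = 3
After step 2: m = 3
After step 3: m = 3
After step 4: m = 3
After step 5: m = 2
Sum = 3 + 3 + 3 + 3 + 3 + 2 = 17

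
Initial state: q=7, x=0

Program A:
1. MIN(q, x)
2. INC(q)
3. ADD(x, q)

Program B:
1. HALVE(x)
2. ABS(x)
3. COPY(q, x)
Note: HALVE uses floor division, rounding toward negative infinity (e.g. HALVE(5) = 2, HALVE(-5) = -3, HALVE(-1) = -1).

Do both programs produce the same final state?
No

Program A final state: q=1, x=1
Program B final state: q=0, x=0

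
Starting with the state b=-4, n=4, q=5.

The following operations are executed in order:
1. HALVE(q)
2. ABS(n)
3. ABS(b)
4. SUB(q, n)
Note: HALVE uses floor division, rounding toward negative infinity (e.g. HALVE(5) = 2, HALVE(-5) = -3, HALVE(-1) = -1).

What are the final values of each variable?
{b: 4, n: 4, q: -2}

Step-by-step execution:
Initial: b=-4, n=4, q=5
After step 1 (HALVE(q)): b=-4, n=4, q=2
After step 2 (ABS(n)): b=-4, n=4, q=2
After step 3 (ABS(b)): b=4, n=4, q=2
After step 4 (SUB(q, n)): b=4, n=4, q=-2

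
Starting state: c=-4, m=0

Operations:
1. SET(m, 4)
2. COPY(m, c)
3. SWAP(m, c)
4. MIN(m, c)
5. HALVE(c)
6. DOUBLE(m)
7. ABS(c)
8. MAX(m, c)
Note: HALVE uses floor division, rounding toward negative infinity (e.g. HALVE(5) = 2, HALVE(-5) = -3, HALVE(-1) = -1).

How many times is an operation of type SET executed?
1

Counting SET operations:
Step 1: SET(m, 4) ← SET
Total: 1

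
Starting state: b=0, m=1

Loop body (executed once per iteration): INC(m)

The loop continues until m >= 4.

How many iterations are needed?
3

Tracing iterations:
Initial: b=0, m=1
After iteration 1: b=0, m=2
After iteration 2: b=0, m=3
After iteration 3: b=0, m=4
m >= 4 now holds, so the loop exits after 3 iterations.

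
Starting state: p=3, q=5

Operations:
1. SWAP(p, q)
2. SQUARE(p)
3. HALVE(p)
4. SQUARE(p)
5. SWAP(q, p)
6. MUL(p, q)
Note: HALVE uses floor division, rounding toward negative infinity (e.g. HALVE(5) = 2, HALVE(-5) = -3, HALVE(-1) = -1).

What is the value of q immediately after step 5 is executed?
q = 144

Tracing q through execution:
Initial: q = 5
After step 1 (SWAP(p, q)): q = 3
After step 2 (SQUARE(p)): q = 3
After step 3 (HALVE(p)): q = 3
After step 4 (SQUARE(p)): q = 3
After step 5 (SWAP(q, p)): q = 144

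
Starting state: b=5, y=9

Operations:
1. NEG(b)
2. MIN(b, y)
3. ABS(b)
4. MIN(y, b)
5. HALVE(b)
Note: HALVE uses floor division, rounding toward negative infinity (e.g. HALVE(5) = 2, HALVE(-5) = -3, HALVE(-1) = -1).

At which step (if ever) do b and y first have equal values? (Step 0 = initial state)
Step 4

b and y first become equal after step 4.

Comparing values at each step:
Initial: b=5, y=9
After step 1: b=-5, y=9
After step 2: b=-5, y=9
After step 3: b=5, y=9
After step 4: b=5, y=5 ← equal!
After step 5: b=2, y=5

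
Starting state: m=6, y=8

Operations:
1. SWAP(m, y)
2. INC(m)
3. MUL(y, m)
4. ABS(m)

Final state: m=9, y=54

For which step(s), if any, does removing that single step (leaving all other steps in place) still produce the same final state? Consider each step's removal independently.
Step(s) 4

Testing removal of each single step:
Without step 1: final = m=7, y=56 (different)
Without step 2: final = m=8, y=48 (different)
Without step 3: final = m=9, y=6 (different)
Without step 4: final = m=9, y=54 (same)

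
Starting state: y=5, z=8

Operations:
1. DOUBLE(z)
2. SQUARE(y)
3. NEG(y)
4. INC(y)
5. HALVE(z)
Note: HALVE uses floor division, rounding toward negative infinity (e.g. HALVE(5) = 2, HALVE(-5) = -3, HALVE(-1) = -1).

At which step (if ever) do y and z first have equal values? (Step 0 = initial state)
Never

y and z never become equal during execution.

Comparing values at each step:
Initial: y=5, z=8
After step 1: y=5, z=16
After step 2: y=25, z=16
After step 3: y=-25, z=16
After step 4: y=-24, z=16
After step 5: y=-24, z=8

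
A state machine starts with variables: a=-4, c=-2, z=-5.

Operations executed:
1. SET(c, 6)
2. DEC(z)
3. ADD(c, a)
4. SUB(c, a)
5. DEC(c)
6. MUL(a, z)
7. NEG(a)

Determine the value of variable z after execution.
z = -6

Tracing execution:
Step 1: SET(c, 6) → z = -5
Step 2: DEC(z) → z = -6
Step 3: ADD(c, a) → z = -6
Step 4: SUB(c, a) → z = -6
Step 5: DEC(c) → z = -6
Step 6: MUL(a, z) → z = -6
Step 7: NEG(a) → z = -6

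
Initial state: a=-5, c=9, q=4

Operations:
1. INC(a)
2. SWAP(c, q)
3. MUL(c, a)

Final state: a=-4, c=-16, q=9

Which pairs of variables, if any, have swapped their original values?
None

Comparing initial and final values:
q: 4 → 9
a: -5 → -4
c: 9 → -16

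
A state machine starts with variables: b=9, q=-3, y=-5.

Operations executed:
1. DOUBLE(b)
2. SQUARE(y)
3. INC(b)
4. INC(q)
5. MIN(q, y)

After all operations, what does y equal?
y = 25

Tracing execution:
Step 1: DOUBLE(b) → y = -5
Step 2: SQUARE(y) → y = 25
Step 3: INC(b) → y = 25
Step 4: INC(q) → y = 25
Step 5: MIN(q, y) → y = 25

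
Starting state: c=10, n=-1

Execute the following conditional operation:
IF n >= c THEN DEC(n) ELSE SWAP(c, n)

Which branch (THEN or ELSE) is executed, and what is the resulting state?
Branch: ELSE, Final state: c=-1, n=10

Evaluating condition: n >= c
n = -1, c = 10
Condition is False, so ELSE branch executes
After SWAP(c, n): c=-1, n=10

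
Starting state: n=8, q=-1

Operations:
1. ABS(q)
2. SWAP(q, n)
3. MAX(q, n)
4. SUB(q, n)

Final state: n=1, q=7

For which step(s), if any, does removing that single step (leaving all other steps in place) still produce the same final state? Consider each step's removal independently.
Step(s) 3

Testing removal of each single step:
Without step 1: final = n=-1, q=9 (different)
Without step 2: final = n=8, q=0 (different)
Without step 3: final = n=1, q=7 (same)
Without step 4: final = n=1, q=8 (different)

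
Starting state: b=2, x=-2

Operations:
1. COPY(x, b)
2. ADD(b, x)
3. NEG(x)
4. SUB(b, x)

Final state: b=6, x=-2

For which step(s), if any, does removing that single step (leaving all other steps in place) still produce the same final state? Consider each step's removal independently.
None - removing any single step changes the final result

Testing removal of each single step:
Without step 1: final = b=-2, x=2 (different)
Without step 2: final = b=4, x=-2 (different)
Without step 3: final = b=2, x=2 (different)
Without step 4: final = b=4, x=-2 (different)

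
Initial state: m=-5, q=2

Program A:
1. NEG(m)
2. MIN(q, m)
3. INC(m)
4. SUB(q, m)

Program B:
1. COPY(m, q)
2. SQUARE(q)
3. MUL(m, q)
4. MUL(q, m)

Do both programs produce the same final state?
No

Program A final state: m=6, q=-4
Program B final state: m=8, q=32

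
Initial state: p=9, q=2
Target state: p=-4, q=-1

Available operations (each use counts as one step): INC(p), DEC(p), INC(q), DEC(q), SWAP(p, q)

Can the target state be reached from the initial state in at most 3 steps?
No

The target state cannot be reached within 3 steps.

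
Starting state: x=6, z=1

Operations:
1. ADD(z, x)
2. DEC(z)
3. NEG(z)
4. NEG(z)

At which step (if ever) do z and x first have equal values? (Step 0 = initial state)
Step 2

z and x first become equal after step 2.

Comparing values at each step:
Initial: z=1, x=6
After step 1: z=7, x=6
After step 2: z=6, x=6 ← equal!
After step 3: z=-6, x=6
After step 4: z=6, x=6 ← equal!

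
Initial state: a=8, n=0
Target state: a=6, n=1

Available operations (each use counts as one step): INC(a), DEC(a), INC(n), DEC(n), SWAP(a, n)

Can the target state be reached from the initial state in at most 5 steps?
Yes

Path (3 steps): DEC(a) → DEC(a) → INC(n)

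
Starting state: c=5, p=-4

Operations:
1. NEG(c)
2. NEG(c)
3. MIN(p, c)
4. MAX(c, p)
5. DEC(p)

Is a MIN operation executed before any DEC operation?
Yes

First MIN: step 3
First DEC: step 5
Since 3 < 5, MIN comes first.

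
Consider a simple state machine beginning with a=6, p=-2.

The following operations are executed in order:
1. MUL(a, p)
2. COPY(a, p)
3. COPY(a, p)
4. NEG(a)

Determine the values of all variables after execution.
{a: 2, p: -2}

Step-by-step execution:
Initial: a=6, p=-2
After step 1 (MUL(a, p)): a=-12, p=-2
After step 2 (COPY(a, p)): a=-2, p=-2
After step 3 (COPY(a, p)): a=-2, p=-2
After step 4 (NEG(a)): a=2, p=-2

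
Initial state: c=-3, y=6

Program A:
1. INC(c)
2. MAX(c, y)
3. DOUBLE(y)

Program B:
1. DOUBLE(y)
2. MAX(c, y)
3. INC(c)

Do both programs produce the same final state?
No

Program A final state: c=6, y=12
Program B final state: c=13, y=12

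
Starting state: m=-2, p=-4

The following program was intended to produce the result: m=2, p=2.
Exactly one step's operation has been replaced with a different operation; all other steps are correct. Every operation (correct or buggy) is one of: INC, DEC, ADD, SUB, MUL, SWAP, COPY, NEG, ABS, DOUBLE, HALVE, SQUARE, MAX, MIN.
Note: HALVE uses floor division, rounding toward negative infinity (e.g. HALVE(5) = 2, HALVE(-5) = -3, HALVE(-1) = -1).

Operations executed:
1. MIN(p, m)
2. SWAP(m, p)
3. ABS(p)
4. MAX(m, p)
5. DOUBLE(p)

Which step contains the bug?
Step 5

Trace with buggy code:
Initial: m=-2, p=-4
After step 1: m=-2, p=-4
After step 2: m=-4, p=-2
After step 3: m=-4, p=2
After step 4: m=2, p=2
After step 5: m=2, p=4
Actual final m=2, p=4 ≠ expected m=2, p=2.
Step 5 is the only position where a single-operation replacement can produce the expected result.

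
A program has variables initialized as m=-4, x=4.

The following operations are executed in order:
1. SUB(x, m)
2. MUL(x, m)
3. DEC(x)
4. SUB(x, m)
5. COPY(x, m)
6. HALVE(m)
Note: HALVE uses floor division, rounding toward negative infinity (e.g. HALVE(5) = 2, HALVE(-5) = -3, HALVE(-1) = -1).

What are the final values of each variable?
{m: -2, x: -4}

Step-by-step execution:
Initial: m=-4, x=4
After step 1 (SUB(x, m)): m=-4, x=8
After step 2 (MUL(x, m)): m=-4, x=-32
After step 3 (DEC(x)): m=-4, x=-33
After step 4 (SUB(x, m)): m=-4, x=-29
After step 5 (COPY(x, m)): m=-4, x=-4
After step 6 (HALVE(m)): m=-2, x=-4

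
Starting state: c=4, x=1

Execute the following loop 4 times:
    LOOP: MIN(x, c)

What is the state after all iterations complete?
c=4, x=1

Iteration trace:
Start: c=4, x=1
After iteration 1: c=4, x=1
After iteration 2: c=4, x=1
After iteration 3: c=4, x=1
After iteration 4: c=4, x=1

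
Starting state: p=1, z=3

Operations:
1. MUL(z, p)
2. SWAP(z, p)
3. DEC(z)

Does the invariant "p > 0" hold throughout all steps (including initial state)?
Yes

The invariant holds at every step.

State at each step:
Initial: p=1, z=3
After step 1: p=1, z=3
After step 2: p=3, z=1
After step 3: p=3, z=0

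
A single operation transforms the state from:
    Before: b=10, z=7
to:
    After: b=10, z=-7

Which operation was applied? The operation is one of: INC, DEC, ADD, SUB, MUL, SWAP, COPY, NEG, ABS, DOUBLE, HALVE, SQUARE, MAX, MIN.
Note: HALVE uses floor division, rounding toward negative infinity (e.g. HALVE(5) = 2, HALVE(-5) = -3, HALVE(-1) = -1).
NEG(z)

Analyzing the change:
Before: b=10, z=7
After: b=10, z=-7
Variable z changed from 7 to -7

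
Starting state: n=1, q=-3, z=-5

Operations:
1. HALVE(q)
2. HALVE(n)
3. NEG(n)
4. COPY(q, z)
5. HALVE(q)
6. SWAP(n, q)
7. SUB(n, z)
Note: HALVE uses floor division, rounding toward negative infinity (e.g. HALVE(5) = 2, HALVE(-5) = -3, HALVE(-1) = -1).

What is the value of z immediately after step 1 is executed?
z = -5

Tracing z through execution:
Initial: z = -5
After step 1 (HALVE(q)): z = -5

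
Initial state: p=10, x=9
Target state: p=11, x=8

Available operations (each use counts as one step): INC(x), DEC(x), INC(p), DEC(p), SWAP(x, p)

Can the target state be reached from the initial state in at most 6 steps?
Yes

Path (2 steps): DEC(x) → INC(p)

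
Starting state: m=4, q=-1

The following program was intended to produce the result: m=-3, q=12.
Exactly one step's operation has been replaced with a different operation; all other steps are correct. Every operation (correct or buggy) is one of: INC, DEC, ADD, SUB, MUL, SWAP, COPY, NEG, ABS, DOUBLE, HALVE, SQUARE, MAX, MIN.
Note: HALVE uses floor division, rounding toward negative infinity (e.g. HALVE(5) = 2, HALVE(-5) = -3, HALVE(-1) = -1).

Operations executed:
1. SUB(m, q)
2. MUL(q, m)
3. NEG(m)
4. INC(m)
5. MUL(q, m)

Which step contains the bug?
Step 1

Trace with buggy code:
Initial: m=4, q=-1
After step 1: m=5, q=-1
After step 2: m=5, q=-5
After step 3: m=-5, q=-5
After step 4: m=-4, q=-5
After step 5: m=-4, q=20
Actual final m=-4, q=20 ≠ expected m=-3, q=12.
Step 1 is the only position where a single-operation replacement can produce the expected result.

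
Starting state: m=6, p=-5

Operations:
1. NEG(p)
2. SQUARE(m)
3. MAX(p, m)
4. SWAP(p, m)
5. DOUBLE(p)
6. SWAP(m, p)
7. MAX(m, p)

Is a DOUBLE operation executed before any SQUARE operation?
No

First DOUBLE: step 5
First SQUARE: step 2
Since 5 > 2, SQUARE comes first.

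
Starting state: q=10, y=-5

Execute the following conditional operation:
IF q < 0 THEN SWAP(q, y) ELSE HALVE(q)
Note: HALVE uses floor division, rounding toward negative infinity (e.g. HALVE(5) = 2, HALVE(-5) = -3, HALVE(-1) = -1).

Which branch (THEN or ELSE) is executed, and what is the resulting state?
Branch: ELSE, Final state: q=5, y=-5

Evaluating condition: q < 0
q = 10
Condition is False, so ELSE branch executes
After HALVE(q): q=5, y=-5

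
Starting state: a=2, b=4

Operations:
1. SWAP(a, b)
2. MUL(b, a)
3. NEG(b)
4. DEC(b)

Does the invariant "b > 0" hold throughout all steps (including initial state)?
No, violated after step 3

The invariant is violated after step 3.

State at each step:
Initial: a=2, b=4
After step 1: a=4, b=2
After step 2: a=4, b=8
After step 3: a=4, b=-8
After step 4: a=4, b=-9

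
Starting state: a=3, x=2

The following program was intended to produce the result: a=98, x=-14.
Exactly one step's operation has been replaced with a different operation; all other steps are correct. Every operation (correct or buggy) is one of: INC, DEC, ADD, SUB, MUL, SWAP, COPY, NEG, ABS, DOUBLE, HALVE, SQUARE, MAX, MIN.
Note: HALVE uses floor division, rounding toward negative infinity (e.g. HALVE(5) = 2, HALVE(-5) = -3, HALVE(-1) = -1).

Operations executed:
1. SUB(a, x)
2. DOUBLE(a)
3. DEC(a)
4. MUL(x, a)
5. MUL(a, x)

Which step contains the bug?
Step 1

Trace with buggy code:
Initial: a=3, x=2
After step 1: a=1, x=2
After step 2: a=2, x=2
After step 3: a=1, x=2
After step 4: a=1, x=2
After step 5: a=2, x=2
Actual final a=2, x=2 ≠ expected a=98, x=-14.
Step 1 is the only position where a single-operation replacement can produce the expected result.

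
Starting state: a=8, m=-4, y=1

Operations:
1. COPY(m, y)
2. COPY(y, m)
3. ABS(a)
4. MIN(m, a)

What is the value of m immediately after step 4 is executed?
m = 1

Tracing m through execution:
Initial: m = -4
After step 1 (COPY(m, y)): m = 1
After step 2 (COPY(y, m)): m = 1
After step 3 (ABS(a)): m = 1
After step 4 (MIN(m, a)): m = 1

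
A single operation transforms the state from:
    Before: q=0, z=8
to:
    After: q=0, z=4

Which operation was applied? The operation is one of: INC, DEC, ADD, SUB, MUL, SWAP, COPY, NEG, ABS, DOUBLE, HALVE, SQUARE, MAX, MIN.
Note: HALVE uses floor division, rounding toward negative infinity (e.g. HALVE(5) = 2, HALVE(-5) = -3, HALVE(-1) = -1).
HALVE(z)

Analyzing the change:
Before: q=0, z=8
After: q=0, z=4
Variable z changed from 8 to 4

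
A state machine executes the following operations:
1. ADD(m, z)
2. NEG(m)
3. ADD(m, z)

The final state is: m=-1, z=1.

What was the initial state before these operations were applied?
m=1, z=1

Working backwards:
Final state: m=-1, z=1
Before step 3 (ADD(m, z)): m=-2, z=1
Before step 2 (NEG(m)): m=2, z=1
Before step 1 (ADD(m, z)): m=1, z=1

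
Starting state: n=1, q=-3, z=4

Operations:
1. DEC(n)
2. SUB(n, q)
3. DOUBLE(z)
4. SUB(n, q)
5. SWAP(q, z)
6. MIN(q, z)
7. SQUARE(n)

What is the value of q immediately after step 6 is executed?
q = -3

Tracing q through execution:
Initial: q = -3
After step 1 (DEC(n)): q = -3
After step 2 (SUB(n, q)): q = -3
After step 3 (DOUBLE(z)): q = -3
After step 4 (SUB(n, q)): q = -3
After step 5 (SWAP(q, z)): q = 8
After step 6 (MIN(q, z)): q = -3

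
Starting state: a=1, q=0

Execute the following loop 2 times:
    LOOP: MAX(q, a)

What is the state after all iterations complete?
a=1, q=1

Iteration trace:
Start: a=1, q=0
After iteration 1: a=1, q=1
After iteration 2: a=1, q=1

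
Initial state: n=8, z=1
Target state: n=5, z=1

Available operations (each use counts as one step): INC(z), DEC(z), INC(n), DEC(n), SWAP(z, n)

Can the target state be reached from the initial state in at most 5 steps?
Yes

Path (3 steps): DEC(n) → DEC(n) → DEC(n)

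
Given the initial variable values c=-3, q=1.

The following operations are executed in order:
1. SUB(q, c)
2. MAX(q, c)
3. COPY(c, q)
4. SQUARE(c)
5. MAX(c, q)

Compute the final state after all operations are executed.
{c: 16, q: 4}

Step-by-step execution:
Initial: c=-3, q=1
After step 1 (SUB(q, c)): c=-3, q=4
After step 2 (MAX(q, c)): c=-3, q=4
After step 3 (COPY(c, q)): c=4, q=4
After step 4 (SQUARE(c)): c=16, q=4
After step 5 (MAX(c, q)): c=16, q=4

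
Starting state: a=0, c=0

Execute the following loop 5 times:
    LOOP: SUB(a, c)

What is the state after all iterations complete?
a=0, c=0

Iteration trace:
Start: a=0, c=0
After iteration 1: a=0, c=0
After iteration 2: a=0, c=0
After iteration 3: a=0, c=0
After iteration 4: a=0, c=0
After iteration 5: a=0, c=0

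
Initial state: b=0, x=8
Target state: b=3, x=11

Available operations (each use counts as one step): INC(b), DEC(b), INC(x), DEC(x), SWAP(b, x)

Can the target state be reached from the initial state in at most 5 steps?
No

The target state cannot be reached within 5 steps.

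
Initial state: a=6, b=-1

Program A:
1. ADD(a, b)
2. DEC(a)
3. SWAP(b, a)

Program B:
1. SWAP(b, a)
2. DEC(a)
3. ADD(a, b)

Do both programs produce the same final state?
No

Program A final state: a=-1, b=4
Program B final state: a=4, b=6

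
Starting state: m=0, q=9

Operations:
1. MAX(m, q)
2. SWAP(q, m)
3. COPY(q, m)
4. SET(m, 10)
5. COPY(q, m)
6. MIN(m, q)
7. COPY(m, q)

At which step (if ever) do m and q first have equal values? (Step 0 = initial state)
Step 1

m and q first become equal after step 1.

Comparing values at each step:
Initial: m=0, q=9
After step 1: m=9, q=9 ← equal!
After step 2: m=9, q=9 ← equal!
After step 3: m=9, q=9 ← equal!
After step 4: m=10, q=9
After step 5: m=10, q=10 ← equal!
After step 6: m=10, q=10 ← equal!
After step 7: m=10, q=10 ← equal!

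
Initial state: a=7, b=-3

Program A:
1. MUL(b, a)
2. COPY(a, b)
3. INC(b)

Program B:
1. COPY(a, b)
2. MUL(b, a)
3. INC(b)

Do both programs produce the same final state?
No

Program A final state: a=-21, b=-20
Program B final state: a=-3, b=10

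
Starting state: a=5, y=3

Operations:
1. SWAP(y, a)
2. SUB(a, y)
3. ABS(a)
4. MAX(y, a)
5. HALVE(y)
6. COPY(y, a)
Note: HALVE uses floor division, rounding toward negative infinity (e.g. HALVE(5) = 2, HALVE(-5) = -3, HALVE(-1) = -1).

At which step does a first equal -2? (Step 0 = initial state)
Step 2

Tracing a:
Initial: a = 5
After step 1: a = 3
After step 2: a = -2 ← first occurrence
After step 3: a = 2
After step 4: a = 2
After step 5: a = 2
After step 6: a = 2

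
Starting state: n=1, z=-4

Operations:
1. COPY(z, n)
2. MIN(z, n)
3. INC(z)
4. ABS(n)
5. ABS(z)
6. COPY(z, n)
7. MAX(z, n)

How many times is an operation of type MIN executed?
1

Counting MIN operations:
Step 2: MIN(z, n) ← MIN
Total: 1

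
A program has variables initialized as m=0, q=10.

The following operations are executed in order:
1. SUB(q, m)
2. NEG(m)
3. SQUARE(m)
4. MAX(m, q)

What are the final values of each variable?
{m: 10, q: 10}

Step-by-step execution:
Initial: m=0, q=10
After step 1 (SUB(q, m)): m=0, q=10
After step 2 (NEG(m)): m=0, q=10
After step 3 (SQUARE(m)): m=0, q=10
After step 4 (MAX(m, q)): m=10, q=10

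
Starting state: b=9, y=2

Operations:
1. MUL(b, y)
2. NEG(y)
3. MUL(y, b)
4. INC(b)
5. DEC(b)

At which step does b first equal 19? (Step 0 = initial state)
Step 4

Tracing b:
Initial: b = 9
After step 1: b = 18
After step 2: b = 18
After step 3: b = 18
After step 4: b = 19 ← first occurrence
After step 5: b = 18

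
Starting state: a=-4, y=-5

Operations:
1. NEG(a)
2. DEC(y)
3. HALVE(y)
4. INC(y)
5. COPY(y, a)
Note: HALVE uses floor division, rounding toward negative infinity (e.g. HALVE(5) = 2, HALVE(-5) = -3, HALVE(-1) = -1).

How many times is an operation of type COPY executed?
1

Counting COPY operations:
Step 5: COPY(y, a) ← COPY
Total: 1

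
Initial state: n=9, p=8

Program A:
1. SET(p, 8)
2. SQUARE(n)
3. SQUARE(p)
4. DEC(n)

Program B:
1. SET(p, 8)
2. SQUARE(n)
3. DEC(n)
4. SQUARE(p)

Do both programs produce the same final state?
Yes

Program A final state: n=80, p=64
Program B final state: n=80, p=64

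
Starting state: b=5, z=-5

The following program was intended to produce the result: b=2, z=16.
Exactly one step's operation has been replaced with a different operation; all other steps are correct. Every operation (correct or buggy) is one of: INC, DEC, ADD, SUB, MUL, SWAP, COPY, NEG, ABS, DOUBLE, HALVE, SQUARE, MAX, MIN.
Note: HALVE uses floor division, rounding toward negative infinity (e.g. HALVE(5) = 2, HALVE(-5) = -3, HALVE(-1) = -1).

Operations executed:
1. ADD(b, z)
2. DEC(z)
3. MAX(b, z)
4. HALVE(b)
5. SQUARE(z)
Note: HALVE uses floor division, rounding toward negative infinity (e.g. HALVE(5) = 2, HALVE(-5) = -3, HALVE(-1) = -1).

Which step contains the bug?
Step 1

Trace with buggy code:
Initial: b=5, z=-5
After step 1: b=0, z=-5
After step 2: b=0, z=-6
After step 3: b=0, z=-6
After step 4: b=0, z=-6
After step 5: b=0, z=36
Actual final b=0, z=36 ≠ expected b=2, z=16.
Step 1 is the only position where a single-operation replacement can produce the expected result.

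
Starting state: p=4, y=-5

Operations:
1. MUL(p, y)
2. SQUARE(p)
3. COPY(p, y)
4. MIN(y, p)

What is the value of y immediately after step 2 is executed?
y = -5

Tracing y through execution:
Initial: y = -5
After step 1 (MUL(p, y)): y = -5
After step 2 (SQUARE(p)): y = -5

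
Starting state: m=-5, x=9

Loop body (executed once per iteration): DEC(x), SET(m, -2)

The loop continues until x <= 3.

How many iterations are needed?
6

Tracing iterations:
Initial: m=-5, x=9
After iteration 1: m=-2, x=8
After iteration 2: m=-2, x=7
After iteration 3: m=-2, x=6
After iteration 4: m=-2, x=5
After iteration 5: m=-2, x=4
After iteration 6: m=-2, x=3
x <= 3 now holds, so the loop exits after 6 iterations.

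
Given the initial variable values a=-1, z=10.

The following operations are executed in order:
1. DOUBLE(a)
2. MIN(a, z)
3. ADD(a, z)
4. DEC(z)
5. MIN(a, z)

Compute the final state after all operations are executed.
{a: 8, z: 9}

Step-by-step execution:
Initial: a=-1, z=10
After step 1 (DOUBLE(a)): a=-2, z=10
After step 2 (MIN(a, z)): a=-2, z=10
After step 3 (ADD(a, z)): a=8, z=10
After step 4 (DEC(z)): a=8, z=9
After step 5 (MIN(a, z)): a=8, z=9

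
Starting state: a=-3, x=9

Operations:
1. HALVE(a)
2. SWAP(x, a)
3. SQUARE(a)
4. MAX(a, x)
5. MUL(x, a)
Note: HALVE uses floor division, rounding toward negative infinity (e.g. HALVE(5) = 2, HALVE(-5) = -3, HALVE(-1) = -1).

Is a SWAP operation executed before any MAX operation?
Yes

First SWAP: step 2
First MAX: step 4
Since 2 < 4, SWAP comes first.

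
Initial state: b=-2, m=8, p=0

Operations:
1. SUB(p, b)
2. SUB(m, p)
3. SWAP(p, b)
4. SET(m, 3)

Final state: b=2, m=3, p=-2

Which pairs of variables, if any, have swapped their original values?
None

Comparing initial and final values:
m: 8 → 3
p: 0 → -2
b: -2 → 2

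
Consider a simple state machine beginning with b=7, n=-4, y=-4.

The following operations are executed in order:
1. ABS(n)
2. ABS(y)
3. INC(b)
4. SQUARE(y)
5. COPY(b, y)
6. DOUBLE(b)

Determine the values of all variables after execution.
{b: 32, n: 4, y: 16}

Step-by-step execution:
Initial: b=7, n=-4, y=-4
After step 1 (ABS(n)): b=7, n=4, y=-4
After step 2 (ABS(y)): b=7, n=4, y=4
After step 3 (INC(b)): b=8, n=4, y=4
After step 4 (SQUARE(y)): b=8, n=4, y=16
After step 5 (COPY(b, y)): b=16, n=4, y=16
After step 6 (DOUBLE(b)): b=32, n=4, y=16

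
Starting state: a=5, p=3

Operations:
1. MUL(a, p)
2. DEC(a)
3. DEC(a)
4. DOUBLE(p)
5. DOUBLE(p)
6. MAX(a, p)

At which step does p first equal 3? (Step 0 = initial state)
Step 0

Tracing p:
Initial: p = 3 ← first occurrence
After step 1: p = 3
After step 2: p = 3
After step 3: p = 3
After step 4: p = 6
After step 5: p = 12
After step 6: p = 12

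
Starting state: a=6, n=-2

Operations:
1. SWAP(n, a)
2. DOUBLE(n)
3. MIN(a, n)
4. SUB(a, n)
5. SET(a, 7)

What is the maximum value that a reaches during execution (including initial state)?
7

Values of a at each step:
Initial: a = 6
After step 1: a = -2
After step 2: a = -2
After step 3: a = -2
After step 4: a = -14
After step 5: a = 7 ← maximum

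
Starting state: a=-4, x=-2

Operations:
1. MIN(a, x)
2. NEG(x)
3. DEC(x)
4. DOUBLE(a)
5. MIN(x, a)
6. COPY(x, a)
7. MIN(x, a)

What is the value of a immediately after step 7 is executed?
a = -8

Tracing a through execution:
Initial: a = -4
After step 1 (MIN(a, x)): a = -4
After step 2 (NEG(x)): a = -4
After step 3 (DEC(x)): a = -4
After step 4 (DOUBLE(a)): a = -8
After step 5 (MIN(x, a)): a = -8
After step 6 (COPY(x, a)): a = -8
After step 7 (MIN(x, a)): a = -8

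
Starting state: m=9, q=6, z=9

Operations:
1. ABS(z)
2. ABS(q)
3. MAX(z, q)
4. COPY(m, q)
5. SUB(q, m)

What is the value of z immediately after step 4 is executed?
z = 9

Tracing z through execution:
Initial: z = 9
After step 1 (ABS(z)): z = 9
After step 2 (ABS(q)): z = 9
After step 3 (MAX(z, q)): z = 9
After step 4 (COPY(m, q)): z = 9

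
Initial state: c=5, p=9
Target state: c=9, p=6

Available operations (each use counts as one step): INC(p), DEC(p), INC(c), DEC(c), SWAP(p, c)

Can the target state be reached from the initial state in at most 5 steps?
Yes

Path (2 steps): INC(c) → SWAP(p, c)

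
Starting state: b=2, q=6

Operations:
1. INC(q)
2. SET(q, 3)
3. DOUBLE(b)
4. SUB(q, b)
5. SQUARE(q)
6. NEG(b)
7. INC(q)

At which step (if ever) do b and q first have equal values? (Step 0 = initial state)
Never

b and q never become equal during execution.

Comparing values at each step:
Initial: b=2, q=6
After step 1: b=2, q=7
After step 2: b=2, q=3
After step 3: b=4, q=3
After step 4: b=4, q=-1
After step 5: b=4, q=1
After step 6: b=-4, q=1
After step 7: b=-4, q=2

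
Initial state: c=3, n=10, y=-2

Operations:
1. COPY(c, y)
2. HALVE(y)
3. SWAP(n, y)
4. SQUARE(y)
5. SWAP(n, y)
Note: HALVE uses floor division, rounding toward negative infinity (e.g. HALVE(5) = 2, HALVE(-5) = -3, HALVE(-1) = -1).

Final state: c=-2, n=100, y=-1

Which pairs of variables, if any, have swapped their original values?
None

Comparing initial and final values:
n: 10 → 100
y: -2 → -1
c: 3 → -2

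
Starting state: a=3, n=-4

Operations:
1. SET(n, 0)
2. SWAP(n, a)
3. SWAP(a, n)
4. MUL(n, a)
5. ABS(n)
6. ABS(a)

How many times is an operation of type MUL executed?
1

Counting MUL operations:
Step 4: MUL(n, a) ← MUL
Total: 1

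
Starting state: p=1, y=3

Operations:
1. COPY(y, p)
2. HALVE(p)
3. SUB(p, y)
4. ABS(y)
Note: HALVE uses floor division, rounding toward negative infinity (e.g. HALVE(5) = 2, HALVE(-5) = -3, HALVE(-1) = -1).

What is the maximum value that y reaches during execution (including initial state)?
3

Values of y at each step:
Initial: y = 3 ← maximum
After step 1: y = 1
After step 2: y = 1
After step 3: y = 1
After step 4: y = 1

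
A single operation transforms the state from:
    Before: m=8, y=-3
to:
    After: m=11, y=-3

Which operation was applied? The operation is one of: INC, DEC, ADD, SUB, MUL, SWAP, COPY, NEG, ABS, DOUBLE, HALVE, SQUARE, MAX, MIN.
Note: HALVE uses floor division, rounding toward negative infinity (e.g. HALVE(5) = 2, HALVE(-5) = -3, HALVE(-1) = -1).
SUB(m, y)

Analyzing the change:
Before: m=8, y=-3
After: m=11, y=-3
Variable m changed from 8 to 11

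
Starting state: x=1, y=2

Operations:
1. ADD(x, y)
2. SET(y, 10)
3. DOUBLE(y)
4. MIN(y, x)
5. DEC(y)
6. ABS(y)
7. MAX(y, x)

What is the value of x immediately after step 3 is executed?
x = 3

Tracing x through execution:
Initial: x = 1
After step 1 (ADD(x, y)): x = 3
After step 2 (SET(y, 10)): x = 3
After step 3 (DOUBLE(y)): x = 3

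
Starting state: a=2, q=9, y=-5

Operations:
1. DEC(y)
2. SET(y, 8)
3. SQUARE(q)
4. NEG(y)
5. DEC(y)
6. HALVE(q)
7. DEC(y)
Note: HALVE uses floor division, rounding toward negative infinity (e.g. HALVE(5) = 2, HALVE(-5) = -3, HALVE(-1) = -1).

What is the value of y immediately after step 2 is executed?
y = 8

Tracing y through execution:
Initial: y = -5
After step 1 (DEC(y)): y = -6
After step 2 (SET(y, 8)): y = 8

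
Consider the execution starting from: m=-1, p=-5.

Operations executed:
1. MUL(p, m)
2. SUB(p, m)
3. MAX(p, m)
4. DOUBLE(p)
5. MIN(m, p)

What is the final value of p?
p = 12

Tracing execution:
Step 1: MUL(p, m) → p = 5
Step 2: SUB(p, m) → p = 6
Step 3: MAX(p, m) → p = 6
Step 4: DOUBLE(p) → p = 12
Step 5: MIN(m, p) → p = 12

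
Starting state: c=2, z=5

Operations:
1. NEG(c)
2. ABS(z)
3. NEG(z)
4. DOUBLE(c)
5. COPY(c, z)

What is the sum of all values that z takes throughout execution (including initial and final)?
0

Values of z at each step:
Initial: z = 5
After step 1: z = 5
After step 2: z = 5
After step 3: z = -5
After step 4: z = -5
After step 5: z = -5
Sum = 5 + 5 + 5 + -5 + -5 + -5 = 0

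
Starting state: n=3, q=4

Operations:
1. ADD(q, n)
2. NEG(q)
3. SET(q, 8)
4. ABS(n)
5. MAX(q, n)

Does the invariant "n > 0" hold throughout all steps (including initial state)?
Yes

The invariant holds at every step.

State at each step:
Initial: n=3, q=4
After step 1: n=3, q=7
After step 2: n=3, q=-7
After step 3: n=3, q=8
After step 4: n=3, q=8
After step 5: n=3, q=8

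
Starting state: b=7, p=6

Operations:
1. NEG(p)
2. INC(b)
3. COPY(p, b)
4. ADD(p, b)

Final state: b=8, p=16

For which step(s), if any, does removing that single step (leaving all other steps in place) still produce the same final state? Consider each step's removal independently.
Step(s) 1

Testing removal of each single step:
Without step 1: final = b=8, p=16 (same)
Without step 2: final = b=7, p=14 (different)
Without step 3: final = b=8, p=2 (different)
Without step 4: final = b=8, p=8 (different)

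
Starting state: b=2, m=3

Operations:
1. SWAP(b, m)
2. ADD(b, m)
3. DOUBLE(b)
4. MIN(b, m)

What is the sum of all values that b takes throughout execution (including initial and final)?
22

Values of b at each step:
Initial: b = 2
After step 1: b = 3
After step 2: b = 5
After step 3: b = 10
After step 4: b = 2
Sum = 2 + 3 + 5 + 10 + 2 = 22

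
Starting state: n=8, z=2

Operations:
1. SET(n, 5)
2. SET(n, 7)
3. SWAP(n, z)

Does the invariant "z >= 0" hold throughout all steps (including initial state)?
Yes

The invariant holds at every step.

State at each step:
Initial: n=8, z=2
After step 1: n=5, z=2
After step 2: n=7, z=2
After step 3: n=2, z=7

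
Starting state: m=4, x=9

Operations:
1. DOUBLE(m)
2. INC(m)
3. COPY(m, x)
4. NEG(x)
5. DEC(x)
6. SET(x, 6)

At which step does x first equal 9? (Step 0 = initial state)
Step 0

Tracing x:
Initial: x = 9 ← first occurrence
After step 1: x = 9
After step 2: x = 9
After step 3: x = 9
After step 4: x = -9
After step 5: x = -10
After step 6: x = 6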